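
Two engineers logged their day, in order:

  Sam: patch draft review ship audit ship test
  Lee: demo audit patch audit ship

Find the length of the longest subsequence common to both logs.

3

Taking patch [1,3], audit [5,4], ship [6,5] gives a common subsequence of length 3. Since dp[7][5] = 3, nothing longer is possible.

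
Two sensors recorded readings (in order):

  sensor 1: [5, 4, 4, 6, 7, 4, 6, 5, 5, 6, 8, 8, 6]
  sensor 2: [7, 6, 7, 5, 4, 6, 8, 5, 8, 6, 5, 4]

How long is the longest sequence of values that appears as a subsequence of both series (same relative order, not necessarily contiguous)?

Match 6 (sensor 1 #4, sensor 2 #2), then 7 (sensor 1 #5, sensor 2 #3), then 4 (sensor 1 #6, sensor 2 #5), then 6 (sensor 1 #7, sensor 2 #6), then 5 (sensor 1 #9, sensor 2 #8), then 8 (sensor 1 #12, sensor 2 #9), then 6 (sensor 1 #13, sensor 2 #10) — 7 values in the same relative order in both. The LCS DP gives dp[13][12] = 7, so this is optimal.

7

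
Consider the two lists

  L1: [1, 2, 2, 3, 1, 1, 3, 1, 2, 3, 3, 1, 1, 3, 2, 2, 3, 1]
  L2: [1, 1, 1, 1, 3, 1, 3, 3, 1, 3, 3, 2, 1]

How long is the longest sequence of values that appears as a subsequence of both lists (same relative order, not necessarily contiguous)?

Pick 1 [1,2], 1 [5,3], 1 [6,4], 3 [7,5], 1 [8,6], 3 [10,7], 3 [11,8], 1 [12,9], 3 [14,11], 2 [16,12], 1 [18,13]; all 11 values appear in both, in order, and the DP table's final entry dp[18][13] is also 11, so no common subsequence is longer.

11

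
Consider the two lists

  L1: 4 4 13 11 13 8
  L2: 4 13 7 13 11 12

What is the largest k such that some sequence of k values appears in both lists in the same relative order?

3

Let dp[i][j] be the LCS length of the first i values of L1 and the first j values of L2. dp[i][j] = dp[i-1][j-1]+1 when the i-th and j-th values match, else max(dp[i-1][j], dp[i][j-1]).
    ·  4 13  7 13 11 12
 ·  0  0  0  0  0  0  0
 4  0  1  1  1  1  1  1
 4  0  1  1  1  1  1  1
13  0  1  2  2  2  2  2
11  0  1  2  2  2  3  3
13  0  1  2  2  3  3  3
 8  0  1  2  2  3  3  3
dp[6][6] = 3. One LCS (by backtracking along matches): 4, 13, 11.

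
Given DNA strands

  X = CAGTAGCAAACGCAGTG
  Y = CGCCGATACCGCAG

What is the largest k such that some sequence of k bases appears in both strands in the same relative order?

10

One common subsequence of length 10: C [1,4], A [2,6], T [4,7], A [5,8], C [7,9], C [11,10], G [12,11], C [13,12], A [14,13], G [17,14]. The LCS DP gives dp[17][14] = 10, so this is optimal.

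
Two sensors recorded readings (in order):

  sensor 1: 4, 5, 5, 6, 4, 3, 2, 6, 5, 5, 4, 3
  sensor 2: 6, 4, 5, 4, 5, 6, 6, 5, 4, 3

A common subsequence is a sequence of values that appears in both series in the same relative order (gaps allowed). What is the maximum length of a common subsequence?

8

Pick 4 [1,2]; then 5 [2,3]; then 5 [3,5]; then 6 [4,6]; then 6 [8,7]; then 5 [10,8]; then 4 [11,9]; then 3 [12,10]; all 8 values appear in both, in order. The LCS DP gives dp[12][10] = 8, so this is optimal.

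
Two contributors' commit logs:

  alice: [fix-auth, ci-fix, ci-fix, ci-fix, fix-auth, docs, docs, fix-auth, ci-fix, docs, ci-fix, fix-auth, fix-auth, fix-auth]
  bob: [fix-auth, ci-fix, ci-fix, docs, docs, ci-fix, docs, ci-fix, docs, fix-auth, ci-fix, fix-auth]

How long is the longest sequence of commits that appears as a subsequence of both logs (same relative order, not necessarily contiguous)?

Pick fix-auth (alice #1, bob #1), ci-fix (alice #3, bob #2), ci-fix (alice #4, bob #3), docs (alice #6, bob #4), docs (alice #7, bob #5), ci-fix (alice #9, bob #6), docs (alice #10, bob #7), ci-fix (alice #11, bob #8), fix-auth (alice #12, bob #10), fix-auth (alice #14, bob #12); all 10 commits appear in both, in order. Since dp[14][12] = 10, nothing longer is possible.

10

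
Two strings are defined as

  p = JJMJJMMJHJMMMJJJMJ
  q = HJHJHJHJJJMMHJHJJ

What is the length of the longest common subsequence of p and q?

Taking J [1,2]; then J [2,4]; then J [4,6]; then J [5,8]; then J [8,9]; then J [10,10]; then M [11,11]; then M [12,12]; then J [14,14]; then J [16,16]; then J [18,17] gives a common subsequence of length 11. Since dp[18][17] = 11, nothing longer is possible.

11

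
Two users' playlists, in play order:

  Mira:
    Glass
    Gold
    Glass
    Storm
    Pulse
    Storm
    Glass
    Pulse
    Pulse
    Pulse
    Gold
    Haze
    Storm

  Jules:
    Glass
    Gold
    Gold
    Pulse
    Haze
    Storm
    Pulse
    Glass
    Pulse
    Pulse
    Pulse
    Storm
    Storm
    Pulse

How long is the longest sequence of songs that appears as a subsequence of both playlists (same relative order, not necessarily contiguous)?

9

One common subsequence of length 9: Glass [1,1] → Gold [2,3] → Storm [4,6] → Pulse [5,7] → Glass [7,8] → Pulse [8,9] → Pulse [9,10] → Pulse [10,11] → Storm [13,13]. Since dp[13][14] = 9, nothing longer is possible.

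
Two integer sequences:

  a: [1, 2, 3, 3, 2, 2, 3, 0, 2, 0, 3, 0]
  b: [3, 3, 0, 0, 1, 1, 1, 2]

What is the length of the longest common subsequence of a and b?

Pick 3 [3,1]; then 3 [4,2]; then 0 [8,4]; then 2 [9,8]; all 4 values appear in both, in order. The LCS DP gives dp[12][8] = 4, so this is optimal.

4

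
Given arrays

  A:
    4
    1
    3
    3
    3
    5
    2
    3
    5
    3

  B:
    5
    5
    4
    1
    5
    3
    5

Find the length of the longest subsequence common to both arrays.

Taking 4 at A[1]=B[3], 1 at A[2]=B[4], 5 at A[6]=B[5], 3 at A[8]=B[6], 5 at A[9]=B[7] gives a common subsequence of length 5. The LCS DP gives dp[10][7] = 5, so this is optimal.

5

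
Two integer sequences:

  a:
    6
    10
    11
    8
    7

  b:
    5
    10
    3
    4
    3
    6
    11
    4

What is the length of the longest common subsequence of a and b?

2

Taking 6 (a #1, b #6), 11 (a #3, b #7) gives a common subsequence of length 2. Since dp[5][8] = 2, nothing longer is possible.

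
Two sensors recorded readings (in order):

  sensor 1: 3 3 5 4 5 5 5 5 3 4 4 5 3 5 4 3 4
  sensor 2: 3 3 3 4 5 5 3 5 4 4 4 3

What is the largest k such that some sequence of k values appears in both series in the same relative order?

10

Taking 3 (sensor 1 #1, sensor 2 #2) → 3 (sensor 1 #2, sensor 2 #3) → 4 (sensor 1 #4, sensor 2 #4) → 5 (sensor 1 #5, sensor 2 #5) → 5 (sensor 1 #6, sensor 2 #6) → 5 (sensor 1 #8, sensor 2 #8) → 4 (sensor 1 #10, sensor 2 #9) → 4 (sensor 1 #11, sensor 2 #10) → 4 (sensor 1 #15, sensor 2 #11) → 3 (sensor 1 #16, sensor 2 #12) gives a common subsequence of length 10, and the DP table's final entry dp[17][12] is also 10, so no common subsequence is longer.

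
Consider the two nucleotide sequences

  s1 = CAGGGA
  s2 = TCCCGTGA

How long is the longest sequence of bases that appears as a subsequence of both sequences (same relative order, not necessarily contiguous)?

4

Taking C [1,4]; then G [3,5]; then G [5,7]; then A [6,8] gives a common subsequence of length 4. The LCS DP gives dp[6][8] = 4, so this is optimal.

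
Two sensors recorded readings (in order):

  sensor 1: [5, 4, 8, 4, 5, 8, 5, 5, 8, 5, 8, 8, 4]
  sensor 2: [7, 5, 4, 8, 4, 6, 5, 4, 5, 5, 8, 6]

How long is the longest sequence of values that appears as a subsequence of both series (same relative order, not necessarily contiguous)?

Pick 5 [1,2], 4 [2,3], 8 [3,4], 4 [4,5], 5 [5,7], 5 [7,9], 5 [8,10], 8 [9,11]; all 8 values appear in both, in order. The LCS DP gives dp[13][12] = 8, so this is optimal.

8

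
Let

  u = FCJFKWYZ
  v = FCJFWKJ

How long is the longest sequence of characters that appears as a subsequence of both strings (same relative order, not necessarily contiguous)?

Pick F [1,1], then C [2,2], then J [3,3], then F [4,4], then K [5,6]; all 5 characters appear in both, in order, and the DP table's final entry dp[8][7] is also 5, so no common subsequence is longer.

5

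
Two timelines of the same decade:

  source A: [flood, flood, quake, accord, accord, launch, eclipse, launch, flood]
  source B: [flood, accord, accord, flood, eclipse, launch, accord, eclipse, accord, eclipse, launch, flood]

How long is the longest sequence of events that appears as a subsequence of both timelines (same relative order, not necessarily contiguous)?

7

Match flood [1,1], flood [2,4], accord [4,7], accord [5,9], eclipse [7,10], launch [8,11], flood [9,12] — 7 events in the same relative order in both. Since dp[9][12] = 7, nothing longer is possible.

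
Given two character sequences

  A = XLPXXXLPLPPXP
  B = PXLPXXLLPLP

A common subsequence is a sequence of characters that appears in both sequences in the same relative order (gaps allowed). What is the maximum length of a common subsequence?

9

Taking X [1,2], L [2,3], P [3,4], X [4,5], X [5,6], L [7,8], P [8,9], L [9,10], P [13,11] gives a common subsequence of length 9. Since dp[13][11] = 9, nothing longer is possible.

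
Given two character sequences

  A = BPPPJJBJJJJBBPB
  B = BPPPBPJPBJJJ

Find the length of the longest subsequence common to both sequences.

Taking B (A #1, B #1) → P (A #2, B #3) → P (A #3, B #4) → P (A #4, B #6) → J (A #5, B #7) → B (A #7, B #9) → J (A #9, B #10) → J (A #10, B #11) → J (A #11, B #12) gives a common subsequence of length 9, and the DP table's final entry dp[15][12] is also 9, so no common subsequence is longer.

9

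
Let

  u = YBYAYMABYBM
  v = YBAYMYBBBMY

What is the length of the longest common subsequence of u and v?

Let dp[i][j] be the LCS length of the first i characters of u and the first j characters of v. dp[i][j] = dp[i-1][j-1]+1 when the i-th and j-th characters match, else max(dp[i-1][j], dp[i][j-1]).
    ·  Y  B  A  Y  M  Y  B  B  B  M  Y
 ·  0  0  0  0  0  0  0  0  0  0  0  0
 Y  0  1  1  1  1  1  1  1  1  1  1  1
 B  0  1  2  2  2  2  2  2  2  2  2  2
 Y  0  1  2  2  3  3  3  3  3  3  3  3
 A  0  1  2  3  3  3  3  3  3  3  3  3
 Y  0  1  2  3  4  4  4  4  4  4  4  4
 M  0  1  2  3  4  5  5  5  5  5  5  5
 A  0  1  2  3  4  5  5  5  5  5  5  5
 B  0  1  2  3  4  5  5  6  6  6  6  6
 Y  0  1  2  3  4  5  6  6  6  6  6  7
 B  0  1  2  3  4  5  6  7  7  7  7  7
 M  0  1  2  3  4  5  6  7  7  7  8  8
dp[11][11] = 8. One LCS (by backtracking along matches): YBAYMBBM.

8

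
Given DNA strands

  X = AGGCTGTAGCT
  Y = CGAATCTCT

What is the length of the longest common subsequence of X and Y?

Taking A [1,4] → C [4,6] → T [7,7] → C [10,8] → T [11,9] gives a common subsequence of length 5, and the DP table's final entry dp[11][9] is also 5, so no common subsequence is longer.

5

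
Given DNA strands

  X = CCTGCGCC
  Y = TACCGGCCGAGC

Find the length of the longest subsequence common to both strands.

6

Let dp[i][j] be the LCS length of the first i bases of X and the first j bases of Y. dp[i][j] = dp[i-1][j-1]+1 when the i-th and j-th bases match, else max(dp[i-1][j], dp[i][j-1]).
    ·  T  A  C  C  G  G  C  C  G  A  G  C
 ·  0  0  0  0  0  0  0  0  0  0  0  0  0
 C  0  0  0  1  1  1  1  1  1  1  1  1  1
 C  0  0  0  1  2  2  2  2  2  2  2  2  2
 T  0  1  1  1  2  2  2  2  2  2  2  2  2
 G  0  1  1  1  2  3  3  3  3  3  3  3  3
 C  0  1  1  2  2  3  3  4  4  4  4  4  4
 G  0  1  1  2  2  3  4  4  4  5  5  5  5
 C  0  1  1  2  3  3  4  5  5  5  5  5  6
 C  0  1  1  2  3  3  4  5  6  6  6  6  6
dp[8][12] = 6. One LCS (by backtracking along matches): CCGCGC.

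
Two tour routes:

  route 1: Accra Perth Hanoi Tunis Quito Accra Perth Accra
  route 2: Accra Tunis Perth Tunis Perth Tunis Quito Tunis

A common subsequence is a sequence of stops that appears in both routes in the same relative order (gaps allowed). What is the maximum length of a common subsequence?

4

Taking Accra (route 1 #1, route 2 #1), then Perth (route 1 #2, route 2 #5), then Tunis (route 1 #4, route 2 #6), then Quito (route 1 #5, route 2 #7) gives a common subsequence of length 4. dp[8][8] = 4 confirms this is the maximum.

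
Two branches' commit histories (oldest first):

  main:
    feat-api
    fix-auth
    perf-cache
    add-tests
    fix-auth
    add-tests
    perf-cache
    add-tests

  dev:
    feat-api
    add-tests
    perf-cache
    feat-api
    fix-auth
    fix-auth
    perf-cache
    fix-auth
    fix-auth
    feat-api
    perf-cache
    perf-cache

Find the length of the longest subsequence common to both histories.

5

Match feat-api (main #1, dev #4), fix-auth (main #2, dev #6), perf-cache (main #3, dev #7), fix-auth (main #5, dev #9), perf-cache (main #7, dev #12) — 5 commits in the same relative order in both, and the DP table's final entry dp[8][12] is also 5, so no common subsequence is longer.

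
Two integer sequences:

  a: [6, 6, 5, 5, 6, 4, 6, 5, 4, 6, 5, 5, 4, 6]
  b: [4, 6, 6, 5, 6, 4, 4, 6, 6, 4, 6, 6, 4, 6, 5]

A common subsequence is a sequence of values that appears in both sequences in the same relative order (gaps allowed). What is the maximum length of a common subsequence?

Taking 6 (a #1, b #2) → 6 (a #2, b #3) → 5 (a #4, b #4) → 6 (a #5, b #5) → 4 (a #6, b #7) → 6 (a #7, b #9) → 4 (a #9, b #10) → 6 (a #10, b #12) → 4 (a #13, b #13) → 6 (a #14, b #14) gives a common subsequence of length 10. The LCS DP gives dp[14][15] = 10, so this is optimal.

10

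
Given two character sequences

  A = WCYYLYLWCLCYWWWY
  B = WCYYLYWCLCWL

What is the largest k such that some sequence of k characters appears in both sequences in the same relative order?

11

Pick W (A #1, B #1) → C (A #2, B #2) → Y (A #3, B #3) → Y (A #4, B #4) → L (A #5, B #5) → Y (A #6, B #6) → W (A #8, B #7) → C (A #9, B #8) → L (A #10, B #9) → C (A #11, B #10) → W (A #13, B #11); all 11 characters appear in both, in order. dp[16][12] = 11 confirms this is the maximum.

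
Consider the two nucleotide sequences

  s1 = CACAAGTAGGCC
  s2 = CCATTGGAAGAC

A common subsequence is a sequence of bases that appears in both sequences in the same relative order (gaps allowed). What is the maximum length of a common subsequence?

Let dp[i][j] be the LCS length of the first i bases of s1 and the first j bases of s2. dp[i][j] = dp[i-1][j-1]+1 when the i-th and j-th bases match, else max(dp[i-1][j], dp[i][j-1]).
    ·  C  C  A  T  T  G  G  A  A  G  A  C
 ·  0  0  0  0  0  0  0  0  0  0  0  0  0
 C  0  1  1  1  1  1  1  1  1  1  1  1  1
 A  0  1  1  2  2  2  2  2  2  2  2  2  2
 C  0  1  2  2  2  2  2  2  2  2  2  2  3
 A  0  1  2  3  3  3  3  3  3  3  3  3  3
 A  0  1  2  3  3  3  3  3  4  4  4  4  4
 G  0  1  2  3  3  3  4  4  4  4  5  5  5
 T  0  1  2  3  4  4  4  4  4  4  5  5  5
 A  0  1  2  3  4  4  4  4  5  5  5  6  6
 G  0  1  2  3  4  4  5  5  5  5  6  6  6
 G  0  1  2  3  4  4  5  6  6  6  6  6  6
 C  0  1  2  3  4  4  5  6  6  6  6  6  7
 C  0  1  2  3  4  4  5  6  6  6  6  6  7
dp[12][12] = 7. One LCS (by backtracking along matches): CAAAGAC.

7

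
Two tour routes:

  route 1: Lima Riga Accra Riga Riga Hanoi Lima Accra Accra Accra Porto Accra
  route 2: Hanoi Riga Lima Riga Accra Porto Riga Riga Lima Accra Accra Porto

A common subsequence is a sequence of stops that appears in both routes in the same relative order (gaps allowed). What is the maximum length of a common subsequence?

Taking Lima (route 1 #1, route 2 #3), Riga (route 1 #2, route 2 #4), Accra (route 1 #3, route 2 #5), Riga (route 1 #4, route 2 #7), Riga (route 1 #5, route 2 #8), Lima (route 1 #7, route 2 #9), Accra (route 1 #9, route 2 #10), Accra (route 1 #10, route 2 #11), Porto (route 1 #11, route 2 #12) gives a common subsequence of length 9. dp[12][12] = 9 confirms this is the maximum.

9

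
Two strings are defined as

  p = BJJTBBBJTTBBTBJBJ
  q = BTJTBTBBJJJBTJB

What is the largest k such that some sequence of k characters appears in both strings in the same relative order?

11

One common subsequence of length 11: B at p[1]=q[1] → J at p[3]=q[3] → T at p[4]=q[4] → B at p[5]=q[5] → B at p[6]=q[7] → B at p[7]=q[8] → J at p[8]=q[11] → B at p[12]=q[12] → T at p[13]=q[13] → J at p[15]=q[14] → B at p[16]=q[15]. The LCS DP gives dp[17][15] = 11, so this is optimal.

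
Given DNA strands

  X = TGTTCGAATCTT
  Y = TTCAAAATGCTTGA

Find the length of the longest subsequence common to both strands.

9

Match T at X[3]=Y[1], T at X[4]=Y[2], C at X[5]=Y[3], A at X[7]=Y[6], A at X[8]=Y[7], T at X[9]=Y[8], C at X[10]=Y[10], T at X[11]=Y[11], T at X[12]=Y[12] — 9 bases in the same relative order in both. Since dp[12][14] = 9, nothing longer is possible.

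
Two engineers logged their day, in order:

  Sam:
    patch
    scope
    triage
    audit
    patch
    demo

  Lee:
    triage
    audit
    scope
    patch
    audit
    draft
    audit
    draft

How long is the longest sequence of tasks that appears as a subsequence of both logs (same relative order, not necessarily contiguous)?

3

Taking triage at Sam[3]=Lee[1] → audit at Sam[4]=Lee[2] → patch at Sam[5]=Lee[4] gives a common subsequence of length 3. Since dp[6][8] = 3, nothing longer is possible.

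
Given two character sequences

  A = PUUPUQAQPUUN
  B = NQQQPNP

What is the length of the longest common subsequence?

One common subsequence of length 4: Q (A #6, B #3) → Q (A #8, B #4) → P (A #9, B #5) → N (A #12, B #6). dp[12][7] = 4 confirms this is the maximum.

4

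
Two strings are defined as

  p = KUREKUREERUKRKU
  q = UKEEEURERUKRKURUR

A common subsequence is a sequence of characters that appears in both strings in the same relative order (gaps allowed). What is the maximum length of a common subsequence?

One common subsequence of length 11: K at p[1]=q[2]; then E at p[4]=q[5]; then U at p[6]=q[6]; then R at p[7]=q[7]; then E at p[9]=q[8]; then R at p[10]=q[9]; then U at p[11]=q[10]; then K at p[12]=q[11]; then R at p[13]=q[12]; then K at p[14]=q[13]; then U at p[15]=q[16]. The LCS DP gives dp[15][17] = 11, so this is optimal.

11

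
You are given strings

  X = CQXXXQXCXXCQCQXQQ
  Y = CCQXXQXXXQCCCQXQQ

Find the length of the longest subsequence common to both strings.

Taking C at X[1]=Y[2] → Q at X[2]=Y[3] → X at X[4]=Y[4] → X at X[5]=Y[5] → Q at X[6]=Y[6] → X at X[7]=Y[7] → X at X[9]=Y[8] → X at X[10]=Y[9] → C at X[11]=Y[12] → C at X[13]=Y[13] → Q at X[14]=Y[14] → X at X[15]=Y[15] → Q at X[16]=Y[16] → Q at X[17]=Y[17] gives a common subsequence of length 14. dp[17][17] = 14 confirms this is the maximum.

14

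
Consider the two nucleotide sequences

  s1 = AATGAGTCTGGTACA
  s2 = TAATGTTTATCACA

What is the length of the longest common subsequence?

One common subsequence of length 10: A [1,2]; then A [2,3]; then T [3,4]; then G [4,5]; then A [5,9]; then T [7,10]; then C [8,11]; then A [13,12]; then C [14,13]; then A [15,14]. The LCS DP gives dp[15][14] = 10, so this is optimal.

10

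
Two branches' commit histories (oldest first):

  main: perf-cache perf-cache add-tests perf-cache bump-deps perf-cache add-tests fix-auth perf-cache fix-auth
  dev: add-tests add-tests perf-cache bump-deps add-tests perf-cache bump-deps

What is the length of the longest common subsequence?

Taking add-tests at main[3]=dev[2], then perf-cache at main[4]=dev[3], then bump-deps at main[5]=dev[4], then add-tests at main[7]=dev[5], then perf-cache at main[9]=dev[6] gives a common subsequence of length 5. dp[10][7] = 5 confirms this is the maximum.

5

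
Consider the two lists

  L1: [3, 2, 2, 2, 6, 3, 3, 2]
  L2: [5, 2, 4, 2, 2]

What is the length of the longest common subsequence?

Let dp[i][j] be the LCS length of the first i values of L1 and the first j values of L2. dp[i][j] = dp[i-1][j-1]+1 when the i-th and j-th values match, else max(dp[i-1][j], dp[i][j-1]).
    ·  5  2  4  2  2
 ·  0  0  0  0  0  0
 3  0  0  0  0  0  0
 2  0  0  1  1  1  1
 2  0  0  1  1  2  2
 2  0  0  1  1  2  3
 6  0  0  1  1  2  3
 3  0  0  1  1  2  3
 3  0  0  1  1  2  3
 2  0  0  1  1  2  3
dp[8][5] = 3. One LCS (by backtracking along matches): 2, 2, 2.

3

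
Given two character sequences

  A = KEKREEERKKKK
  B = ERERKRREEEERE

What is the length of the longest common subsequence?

Taking E at A[2]=B[3], K at A[3]=B[5], R at A[4]=B[7], E at A[5]=B[9], E at A[6]=B[10], E at A[7]=B[11], R at A[8]=B[12] gives a common subsequence of length 7. dp[12][13] = 7 confirms this is the maximum.

7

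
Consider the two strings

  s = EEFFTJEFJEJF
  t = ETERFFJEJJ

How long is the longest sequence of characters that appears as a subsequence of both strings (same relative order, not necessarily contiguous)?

Taking E [1,1], then E [2,3], then F [3,5], then F [4,6], then J [6,7], then E [7,8], then J [9,9], then J [11,10] gives a common subsequence of length 8, and the DP table's final entry dp[12][10] is also 8, so no common subsequence is longer.

8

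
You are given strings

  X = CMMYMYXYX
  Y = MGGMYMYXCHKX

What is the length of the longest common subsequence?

7

Match M at X[2]=Y[1], M at X[3]=Y[4], Y at X[4]=Y[5], M at X[5]=Y[6], Y at X[6]=Y[7], X at X[7]=Y[8], X at X[9]=Y[12] — 7 characters in the same relative order in both. The LCS DP gives dp[9][12] = 7, so this is optimal.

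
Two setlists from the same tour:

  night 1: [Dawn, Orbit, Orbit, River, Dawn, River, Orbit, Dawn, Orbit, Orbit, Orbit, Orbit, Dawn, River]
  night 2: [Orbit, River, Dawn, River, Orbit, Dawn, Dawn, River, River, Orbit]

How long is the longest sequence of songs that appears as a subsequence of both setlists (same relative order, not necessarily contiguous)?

8

Pick Orbit [3,1] → River [4,2] → Dawn [5,3] → River [6,4] → Orbit [7,5] → Dawn [8,6] → Dawn [13,7] → River [14,9]; all 8 songs appear in both, in order, and the DP table's final entry dp[14][10] is also 8, so no common subsequence is longer.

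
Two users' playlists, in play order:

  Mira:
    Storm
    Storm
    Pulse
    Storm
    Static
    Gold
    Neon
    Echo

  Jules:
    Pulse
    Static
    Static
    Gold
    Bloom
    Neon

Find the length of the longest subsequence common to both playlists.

Match Pulse (Mira #3, Jules #1) → Static (Mira #5, Jules #3) → Gold (Mira #6, Jules #4) → Neon (Mira #7, Jules #6) — 4 songs in the same relative order in both. Since dp[8][6] = 4, nothing longer is possible.

4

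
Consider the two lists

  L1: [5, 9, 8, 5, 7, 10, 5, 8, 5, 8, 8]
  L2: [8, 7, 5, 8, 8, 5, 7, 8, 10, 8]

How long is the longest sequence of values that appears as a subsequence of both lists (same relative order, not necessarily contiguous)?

Match 8 (L1 #3, L2 #1); then 7 (L1 #5, L2 #2); then 5 (L1 #7, L2 #3); then 8 (L1 #8, L2 #5); then 5 (L1 #9, L2 #6); then 8 (L1 #10, L2 #8); then 8 (L1 #11, L2 #10) — 7 values in the same relative order in both. The LCS DP gives dp[11][10] = 7, so this is optimal.

7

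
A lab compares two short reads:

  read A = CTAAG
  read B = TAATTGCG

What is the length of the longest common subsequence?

One common subsequence of length 4: T [2,1], A [3,2], A [4,3], G [5,8]. The LCS DP gives dp[5][8] = 4, so this is optimal.

4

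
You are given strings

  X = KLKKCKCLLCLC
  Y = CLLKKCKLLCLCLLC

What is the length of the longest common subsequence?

10

Taking L [2,3], then K [3,4], then K [4,5], then C [5,6], then K [6,7], then C [7,10], then L [8,11], then L [9,13], then L [11,14], then C [12,15] gives a common subsequence of length 10, and the DP table's final entry dp[12][15] is also 10, so no common subsequence is longer.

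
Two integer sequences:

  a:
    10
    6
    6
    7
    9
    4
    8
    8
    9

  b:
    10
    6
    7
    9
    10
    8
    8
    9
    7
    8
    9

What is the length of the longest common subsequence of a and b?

Let dp[i][j] be the LCS length of the first i values of a and the first j values of b. dp[i][j] = dp[i-1][j-1]+1 when the i-th and j-th values match, else max(dp[i-1][j], dp[i][j-1]).
    · 10  6  7  9 10  8  8  9  7  8  9
 ·  0  0  0  0  0  0  0  0  0  0  0  0
10  0  1  1  1  1  1  1  1  1  1  1  1
 6  0  1  2  2  2  2  2  2  2  2  2  2
 6  0  1  2  2  2  2  2  2  2  2  2  2
 7  0  1  2  3  3  3  3  3  3  3  3  3
 9  0  1  2  3  4  4  4  4  4  4  4  4
 4  0  1  2  3  4  4  4  4  4  4  4  4
 8  0  1  2  3  4  4  5  5  5  5  5  5
 8  0  1  2  3  4  4  5  6  6  6  6  6
 9  0  1  2  3  4  4  5  6  7  7  7  7
dp[9][11] = 7. One LCS (by backtracking along matches): 10, 6, 7, 9, 8, 8, 9.

7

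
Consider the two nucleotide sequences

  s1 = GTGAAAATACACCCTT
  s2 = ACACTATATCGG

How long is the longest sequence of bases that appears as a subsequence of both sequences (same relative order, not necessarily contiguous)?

6

One common subsequence of length 6: A (s1 #4, s2 #1); then A (s1 #5, s2 #3); then A (s1 #6, s2 #6); then A (s1 #7, s2 #8); then T (s1 #8, s2 #9); then C (s1 #10, s2 #10). Since dp[16][12] = 6, nothing longer is possible.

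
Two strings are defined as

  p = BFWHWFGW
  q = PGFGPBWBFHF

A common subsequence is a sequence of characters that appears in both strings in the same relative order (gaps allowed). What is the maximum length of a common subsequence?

4

Pick B (p #1, q #8), F (p #2, q #9), H (p #4, q #10), F (p #6, q #11); all 4 characters appear in both, in order, and the DP table's final entry dp[8][11] is also 4, so no common subsequence is longer.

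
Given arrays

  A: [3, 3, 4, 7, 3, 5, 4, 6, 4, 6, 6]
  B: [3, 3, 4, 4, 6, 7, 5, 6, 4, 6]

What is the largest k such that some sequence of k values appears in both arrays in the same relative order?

8

Let dp[i][j] be the LCS length of the first i values of A and the first j values of B. dp[i][j] = dp[i-1][j-1]+1 when the i-th and j-th values match, else max(dp[i-1][j], dp[i][j-1]).
    ·  3  3  4  4  6  7  5  6  4  6
 ·  0  0  0  0  0  0  0  0  0  0  0
 3  0  1  1  1  1  1  1  1  1  1  1
 3  0  1  2  2  2  2  2  2  2  2  2
 4  0  1  2  3  3  3  3  3  3  3  3
 7  0  1  2  3  3  3  4  4  4  4  4
 3  0  1  2  3  3  3  4  4  4  4  4
 5  0  1  2  3  3  3  4  5  5  5  5
 4  0  1  2  3  4  4  4  5  5  6  6
 6  0  1  2  3  4  5  5  5  6  6  7
 4  0  1  2  3  4  5  5  5  6  7  7
 6  0  1  2  3  4  5  5  5  6  7  8
 6  0  1  2  3  4  5  5  5  6  7  8
dp[11][10] = 8. One LCS (by backtracking along matches): 3, 3, 4, 7, 5, 6, 4, 6.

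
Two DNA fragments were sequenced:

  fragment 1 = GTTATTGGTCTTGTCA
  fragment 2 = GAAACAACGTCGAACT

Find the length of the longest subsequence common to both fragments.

Taking G at fragment 1[1]=fragment 2[1], A at fragment 1[4]=fragment 2[7], G at fragment 1[8]=fragment 2[9], T at fragment 1[9]=fragment 2[10], C at fragment 1[10]=fragment 2[11], G at fragment 1[13]=fragment 2[12], T at fragment 1[14]=fragment 2[16] gives a common subsequence of length 7. dp[16][16] = 7 confirms this is the maximum.

7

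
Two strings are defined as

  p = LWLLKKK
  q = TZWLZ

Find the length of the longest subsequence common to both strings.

2

Let dp[i][j] be the LCS length of the first i characters of p and the first j characters of q. dp[i][j] = dp[i-1][j-1]+1 when the i-th and j-th characters match, else max(dp[i-1][j], dp[i][j-1]).
    ·  T  Z  W  L  Z
 ·  0  0  0  0  0  0
 L  0  0  0  0  1  1
 W  0  0  0  1  1  1
 L  0  0  0  1  2  2
 L  0  0  0  1  2  2
 K  0  0  0  1  2  2
 K  0  0  0  1  2  2
 K  0  0  0  1  2  2
dp[7][5] = 2. One LCS (by backtracking along matches): WL.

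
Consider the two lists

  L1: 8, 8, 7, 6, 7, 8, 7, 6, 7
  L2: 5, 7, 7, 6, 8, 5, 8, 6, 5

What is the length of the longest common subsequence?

Let dp[i][j] be the LCS length of the first i values of L1 and the first j values of L2. dp[i][j] = dp[i-1][j-1]+1 when the i-th and j-th values match, else max(dp[i-1][j], dp[i][j-1]).
    ·  5  7  7  6  8  5  8  6  5
 ·  0  0  0  0  0  0  0  0  0  0
 8  0  0  0  0  0  1  1  1  1  1
 8  0  0  0  0  0  1  1  2  2  2
 7  0  0  1  1  1  1  1  2  2  2
 6  0  0  1  1  2  2  2  2  3  3
 7  0  0  1  2  2  2  2  2  3  3
 8  0  0  1  2  2  3  3  3  3  3
 7  0  0  1  2  2  3  3  3  3  3
 6  0  0  1  2  3  3  3  3  4  4
 7  0  0  1  2  3  3  3  3  4  4
dp[9][9] = 4. One LCS (by backtracking along matches): 7, 6, 8, 6.

4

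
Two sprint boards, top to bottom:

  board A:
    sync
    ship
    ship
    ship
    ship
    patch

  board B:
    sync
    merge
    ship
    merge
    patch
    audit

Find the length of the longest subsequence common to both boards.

Taking sync at board A[1]=board B[1], ship at board A[2]=board B[3], patch at board A[6]=board B[5] gives a common subsequence of length 3. The LCS DP gives dp[6][6] = 3, so this is optimal.

3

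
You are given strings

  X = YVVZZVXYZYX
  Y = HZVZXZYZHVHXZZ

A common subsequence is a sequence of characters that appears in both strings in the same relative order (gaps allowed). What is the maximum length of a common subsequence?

Taking V at X[2]=Y[3], Z at X[4]=Y[6], Z at X[5]=Y[8], V at X[6]=Y[10], X at X[7]=Y[12], Z at X[9]=Y[14] gives a common subsequence of length 6. The LCS DP gives dp[11][14] = 6, so this is optimal.

6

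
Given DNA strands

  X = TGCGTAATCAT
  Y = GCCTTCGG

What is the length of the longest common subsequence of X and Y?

Let dp[i][j] be the LCS length of the first i bases of X and the first j bases of Y. dp[i][j] = dp[i-1][j-1]+1 when the i-th and j-th bases match, else max(dp[i-1][j], dp[i][j-1]).
    ·  G  C  C  T  T  C  G  G
 ·  0  0  0  0  0  0  0  0  0
 T  0  0  0  0  1  1  1  1  1
 G  0  1  1  1  1  1  1  2  2
 C  0  1  2  2  2  2  2  2  2
 G  0  1  2  2  2  2  2  3  3
 T  0  1  2  2  3  3  3  3  3
 A  0  1  2  2  3  3  3  3  3
 A  0  1  2  2  3  3  3  3  3
 T  0  1  2  2  3  4  4  4  4
 C  0  1  2  3  3  4  5  5  5
 A  0  1  2  3  3  4  5  5  5
 T  0  1  2  3  4  4  5  5  5
dp[11][8] = 5. One LCS (by backtracking along matches): GCTTC.

5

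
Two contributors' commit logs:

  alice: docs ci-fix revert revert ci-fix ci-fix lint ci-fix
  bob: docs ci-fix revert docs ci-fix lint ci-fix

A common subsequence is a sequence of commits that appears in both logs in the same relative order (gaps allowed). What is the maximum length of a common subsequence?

6

Taking docs at alice[1]=bob[1]; then ci-fix at alice[2]=bob[2]; then revert at alice[3]=bob[3]; then ci-fix at alice[6]=bob[5]; then lint at alice[7]=bob[6]; then ci-fix at alice[8]=bob[7] gives a common subsequence of length 6. Since dp[8][7] = 6, nothing longer is possible.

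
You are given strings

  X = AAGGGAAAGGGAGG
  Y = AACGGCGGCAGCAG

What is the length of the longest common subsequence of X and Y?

9

Taking A (X #1, Y #1) → A (X #2, Y #2) → G (X #3, Y #5) → G (X #4, Y #7) → G (X #5, Y #8) → A (X #8, Y #10) → G (X #9, Y #11) → A (X #12, Y #13) → G (X #14, Y #14) gives a common subsequence of length 9. Since dp[14][14] = 9, nothing longer is possible.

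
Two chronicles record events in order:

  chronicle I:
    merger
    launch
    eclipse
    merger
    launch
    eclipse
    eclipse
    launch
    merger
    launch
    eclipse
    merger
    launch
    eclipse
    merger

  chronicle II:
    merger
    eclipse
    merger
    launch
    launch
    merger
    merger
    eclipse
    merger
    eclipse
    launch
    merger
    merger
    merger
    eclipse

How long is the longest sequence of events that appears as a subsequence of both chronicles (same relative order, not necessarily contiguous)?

Match merger [1,1] → eclipse [3,2] → merger [4,3] → launch [5,5] → eclipse [6,8] → eclipse [7,10] → launch [8,11] → merger [9,13] → merger [12,14] → eclipse [14,15] — 10 events in the same relative order in both. The LCS DP gives dp[15][15] = 10, so this is optimal.

10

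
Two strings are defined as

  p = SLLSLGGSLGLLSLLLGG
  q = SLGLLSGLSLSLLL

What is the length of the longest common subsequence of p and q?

12

One common subsequence of length 12: S [1,1] → L [2,2] → L [3,4] → L [5,5] → S [8,6] → G [10,7] → L [11,8] → L [12,10] → S [13,11] → L [14,12] → L [15,13] → L [16,14], and the DP table's final entry dp[18][14] is also 12, so no common subsequence is longer.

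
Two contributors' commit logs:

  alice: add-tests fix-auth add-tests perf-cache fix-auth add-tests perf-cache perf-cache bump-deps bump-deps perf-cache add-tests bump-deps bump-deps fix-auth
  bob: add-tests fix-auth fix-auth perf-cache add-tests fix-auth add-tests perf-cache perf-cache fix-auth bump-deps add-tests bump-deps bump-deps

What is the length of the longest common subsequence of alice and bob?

Pick add-tests [1,1], then fix-auth [2,3], then add-tests [3,5], then fix-auth [5,6], then add-tests [6,7], then perf-cache [7,8], then perf-cache [8,9], then bump-deps [10,11], then add-tests [12,12], then bump-deps [13,13], then bump-deps [14,14]; all 11 commits appear in both, in order. The LCS DP gives dp[15][14] = 11, so this is optimal.

11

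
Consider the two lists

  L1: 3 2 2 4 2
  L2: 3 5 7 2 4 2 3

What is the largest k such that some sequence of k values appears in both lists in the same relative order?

4

Let dp[i][j] be the LCS length of the first i values of L1 and the first j values of L2. dp[i][j] = dp[i-1][j-1]+1 when the i-th and j-th values match, else max(dp[i-1][j], dp[i][j-1]).
    ·  3  5  7  2  4  2  3
 ·  0  0  0  0  0  0  0  0
 3  0  1  1  1  1  1  1  1
 2  0  1  1  1  2  2  2  2
 2  0  1  1  1  2  2  3  3
 4  0  1  1  1  2  3  3  3
 2  0  1  1  1  2  3  4  4
dp[5][7] = 4. One LCS (by backtracking along matches): 3, 2, 4, 2.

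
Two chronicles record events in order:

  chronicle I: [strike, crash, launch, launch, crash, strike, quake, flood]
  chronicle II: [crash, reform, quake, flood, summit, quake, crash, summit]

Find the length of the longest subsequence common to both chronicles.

Taking crash [2,1], quake [7,3], flood [8,4] gives a common subsequence of length 3, and the DP table's final entry dp[8][8] is also 3, so no common subsequence is longer.

3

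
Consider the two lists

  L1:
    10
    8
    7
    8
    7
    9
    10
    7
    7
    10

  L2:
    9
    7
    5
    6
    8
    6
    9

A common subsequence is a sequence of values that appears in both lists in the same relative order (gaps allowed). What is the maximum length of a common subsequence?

Pick 7 (L1 #3, L2 #2) → 8 (L1 #4, L2 #5) → 9 (L1 #6, L2 #7); all 3 values appear in both, in order. The LCS DP gives dp[10][7] = 3, so this is optimal.

3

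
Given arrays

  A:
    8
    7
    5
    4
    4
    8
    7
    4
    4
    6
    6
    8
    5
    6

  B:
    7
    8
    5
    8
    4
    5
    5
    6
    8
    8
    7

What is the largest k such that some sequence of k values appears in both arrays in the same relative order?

One common subsequence of length 6: 8 at A[1]=B[2] → 5 at A[3]=B[3] → 8 at A[6]=B[4] → 4 at A[8]=B[5] → 6 at A[10]=B[8] → 8 at A[12]=B[10], and the DP table's final entry dp[14][11] is also 6, so no common subsequence is longer.

6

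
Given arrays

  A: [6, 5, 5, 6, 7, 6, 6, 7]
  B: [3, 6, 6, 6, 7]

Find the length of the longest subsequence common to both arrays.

Let dp[i][j] be the LCS length of the first i values of A and the first j values of B. dp[i][j] = dp[i-1][j-1]+1 when the i-th and j-th values match, else max(dp[i-1][j], dp[i][j-1]).
    ·  3  6  6  6  7
 ·  0  0  0  0  0  0
 6  0  0  1  1  1  1
 5  0  0  1  1  1  1
 5  0  0  1  1  1  1
 6  0  0  1  2  2  2
 7  0  0  1  2  2  3
 6  0  0  1  2  3  3
 6  0  0  1  2  3  3
 7  0  0  1  2  3  4
dp[8][5] = 4. One LCS (by backtracking along matches): 6, 6, 6, 7.

4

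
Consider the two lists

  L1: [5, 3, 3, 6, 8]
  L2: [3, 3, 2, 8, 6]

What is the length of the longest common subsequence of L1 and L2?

Let dp[i][j] be the LCS length of the first i values of L1 and the first j values of L2. dp[i][j] = dp[i-1][j-1]+1 when the i-th and j-th values match, else max(dp[i-1][j], dp[i][j-1]).
    ·  3  3  2  8  6
 ·  0  0  0  0  0  0
 5  0  0  0  0  0  0
 3  0  1  1  1  1  1
 3  0  1  2  2  2  2
 6  0  1  2  2  2  3
 8  0  1  2  2  3  3
dp[5][5] = 3. One LCS (by backtracking along matches): 3, 3, 6.

3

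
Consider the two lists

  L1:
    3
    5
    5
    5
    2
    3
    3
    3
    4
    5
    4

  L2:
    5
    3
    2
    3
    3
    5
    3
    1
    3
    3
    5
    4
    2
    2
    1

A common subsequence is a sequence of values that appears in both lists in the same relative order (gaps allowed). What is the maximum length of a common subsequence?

Match 3 [1,5], 5 [4,6], 3 [6,7], 3 [7,9], 3 [8,10], 5 [10,11], 4 [11,12] — 7 values in the same relative order in both. The LCS DP gives dp[11][15] = 7, so this is optimal.

7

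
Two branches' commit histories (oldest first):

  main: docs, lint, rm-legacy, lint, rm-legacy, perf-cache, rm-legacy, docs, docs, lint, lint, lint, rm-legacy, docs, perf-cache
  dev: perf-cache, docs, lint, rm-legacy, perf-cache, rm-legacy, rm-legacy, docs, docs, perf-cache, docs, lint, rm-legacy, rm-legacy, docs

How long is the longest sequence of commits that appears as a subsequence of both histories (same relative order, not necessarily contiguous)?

One common subsequence of length 10: docs at main[1]=dev[2], then lint at main[2]=dev[3], then rm-legacy at main[3]=dev[4], then rm-legacy at main[5]=dev[6], then rm-legacy at main[7]=dev[7], then docs at main[8]=dev[9], then docs at main[9]=dev[11], then lint at main[10]=dev[12], then rm-legacy at main[13]=dev[14], then docs at main[14]=dev[15]. Since dp[15][15] = 10, nothing longer is possible.

10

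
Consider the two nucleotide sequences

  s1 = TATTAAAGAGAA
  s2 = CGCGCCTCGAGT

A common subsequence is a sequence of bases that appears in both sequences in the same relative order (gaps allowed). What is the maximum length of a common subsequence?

Match T (s1 #1, s2 #7), then G (s1 #8, s2 #9), then A (s1 #9, s2 #10), then G (s1 #10, s2 #11) — 4 bases in the same relative order in both. dp[12][12] = 4 confirms this is the maximum.

4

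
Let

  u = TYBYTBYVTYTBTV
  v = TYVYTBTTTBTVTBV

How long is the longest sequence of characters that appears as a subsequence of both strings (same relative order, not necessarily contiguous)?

Pick T (u #1, v #1); then Y (u #2, v #2); then Y (u #4, v #4); then T (u #5, v #5); then B (u #6, v #6); then T (u #9, v #8); then T (u #11, v #9); then B (u #12, v #10); then T (u #13, v #13); then V (u #14, v #15); all 10 characters appear in both, in order. The LCS DP gives dp[14][15] = 10, so this is optimal.

10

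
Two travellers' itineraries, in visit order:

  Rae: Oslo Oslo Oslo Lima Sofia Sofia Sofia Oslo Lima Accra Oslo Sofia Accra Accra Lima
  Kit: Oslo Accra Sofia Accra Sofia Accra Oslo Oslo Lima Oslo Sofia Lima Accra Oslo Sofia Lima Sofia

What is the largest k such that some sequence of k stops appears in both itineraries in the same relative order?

Pick Oslo at Rae[1]=Kit[1], then Oslo at Rae[2]=Kit[7], then Oslo at Rae[3]=Kit[8], then Lima at Rae[4]=Kit[9], then Sofia at Rae[7]=Kit[11], then Lima at Rae[9]=Kit[12], then Accra at Rae[10]=Kit[13], then Oslo at Rae[11]=Kit[14], then Sofia at Rae[12]=Kit[15], then Lima at Rae[15]=Kit[16]; all 10 stops appear in both, in order. Since dp[15][17] = 10, nothing longer is possible.

10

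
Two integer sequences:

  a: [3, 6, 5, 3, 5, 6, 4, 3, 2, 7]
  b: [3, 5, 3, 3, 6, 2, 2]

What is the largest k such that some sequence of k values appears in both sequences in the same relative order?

5

Let dp[i][j] be the LCS length of the first i values of a and the first j values of b. dp[i][j] = dp[i-1][j-1]+1 when the i-th and j-th values match, else max(dp[i-1][j], dp[i][j-1]).
    ·  3  5  3  3  6  2  2
 ·  0  0  0  0  0  0  0  0
 3  0  1  1  1  1  1  1  1
 6  0  1  1  1  1  2  2  2
 5  0  1  2  2  2  2  2  2
 3  0  1  2  3  3  3  3  3
 5  0  1  2  3  3  3  3  3
 6  0  1  2  3  3  4  4  4
 4  0  1  2  3  3  4  4  4
 3  0  1  2  3  4  4  4  4
 2  0  1  2  3  4  4  5  5
 7  0  1  2  3  4  4  5  5
dp[10][7] = 5. One LCS (by backtracking along matches): 3, 5, 3, 6, 2.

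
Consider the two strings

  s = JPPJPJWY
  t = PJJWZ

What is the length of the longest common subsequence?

Taking P at s[3]=t[1], then J at s[4]=t[2], then J at s[6]=t[3], then W at s[7]=t[4] gives a common subsequence of length 4, and the DP table's final entry dp[8][5] is also 4, so no common subsequence is longer.

4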